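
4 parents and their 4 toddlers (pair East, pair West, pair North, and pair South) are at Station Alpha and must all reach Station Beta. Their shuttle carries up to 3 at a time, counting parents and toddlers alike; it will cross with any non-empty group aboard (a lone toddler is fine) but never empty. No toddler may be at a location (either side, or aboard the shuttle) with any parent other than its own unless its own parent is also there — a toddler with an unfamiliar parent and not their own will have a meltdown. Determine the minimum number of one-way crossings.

Counting alone: each trip to Station Beta takes at most 3 across and each return brings at least 1 back, so after t trips out (and t−1 returns) at most 3t − (t−1) of the 8 are across; that first reaches 8 at t = 4, so at least 7 crossings are needed.
The safety rule pushes this higher. Following every safe sequence of crossings, the most of the 8 that can be at Station Beta as the shuttle arrives there on crossing 7 is 7 — never all 8.
So no plan with fewer than 9 crossings exists, and this one achieves 9:
1. parent East and toddler East cross → Station Beta.
2. parent East crosses ← Station Alpha.
3. parent East, parent West, and toddler West cross → Station Beta.
4. parent East and toddler East cross ← Station Alpha.
5. parent East, parent North, and parent South cross → Station Beta.
6. toddler West crosses ← Station Alpha.
7. toddler East and toddler West cross → Station Beta.
8. toddler East crosses ← Station Alpha.
9. toddler East, toddler North, and toddler South cross → Station Beta.

9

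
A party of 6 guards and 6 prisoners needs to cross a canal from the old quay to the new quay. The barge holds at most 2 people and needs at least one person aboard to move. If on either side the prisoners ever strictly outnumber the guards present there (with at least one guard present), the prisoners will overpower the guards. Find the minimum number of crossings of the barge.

impossible

Following every safe sequence of crossings from the start, the most of the 12 that can be at the new quay as the barge arrives there on crossings 1, 3, 5, 7, 9 is 2, 3, 4, 5, 6 respectively; the best ever achieved is 6 of 12.
From crossing 11 on, no configuration arises that was not already reachable earlier: only 15 distinct safe configurations (who is on which side, and where the barge is) can ever be reached, none of them has everyone across, and every continuation just revisits them. They are: 0 guards + 0 prisoners across (barge back at the start); 0 guards + 1 prisoner across (barge there); 0 guards + 1 prisoner across (barge back at the start); 0 guards + 2 prisoners across (barge there); 0 guards + 2 prisoners across (barge back at the start); 0 guards + 3 prisoners across (barge there); 0 guards + 3 prisoners across (barge back at the start); 0 guards + 4 prisoners across (barge there); 0 guards + 4 prisoners across (barge back at the start); 0 guards + 5 prisoners across (barge there); 0 guards + 5 prisoners across (barge back at the start); 0 guards + 6 prisoners across (barge there); 1 guard + 1 prisoner across (barge there); 1 guard + 1 prisoner across (barge back at the start); 2 guards + 2 prisoners across (barge there). So no valid plan exists.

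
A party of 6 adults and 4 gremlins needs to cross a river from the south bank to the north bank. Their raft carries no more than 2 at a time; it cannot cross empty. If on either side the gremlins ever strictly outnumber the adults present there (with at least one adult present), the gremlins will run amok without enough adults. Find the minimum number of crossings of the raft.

17

Counting alone: each trip to the north bank takes at most 2 across and each return brings at least 1 back, so after t trips out (and t−1 returns) at most 2t − (t−1) of the 10 are across; that first reaches 10 at t = 9, so at least 17 crossings are needed.
The plan below uses exactly 17 crossings, so it is optimal:
1. 2 gremlins → the north bank.  (the south bank: 6A 2G; the north bank: 0A 2G)
2. 1 gremlin ← the south bank.  (the south bank: 6A 3G; the north bank: 0A 1G)
3. 2 gremlins → the north bank.  (the south bank: 6A 1G; the north bank: 0A 3G)
4. 1 gremlin ← the south bank.  (the south bank: 6A 2G; the north bank: 0A 2G)
5. 2 adults → the north bank.  (the south bank: 4A 2G; the north bank: 2A 2G)
6. 1 gremlin ← the south bank.  (the south bank: 4A 3G; the north bank: 2A 1G)
7. 1 adult and 1 gremlin → the north bank.  (the south bank: 3A 2G; the north bank: 3A 2G)
8. 1 gremlin ← the south bank.  (the south bank: 3A 3G; the north bank: 3A 1G)
9. 2 gremlins → the north bank.  (the south bank: 3A 1G; the north bank: 3A 3G)
10. 1 gremlin ← the south bank.  (the south bank: 3A 2G; the north bank: 3A 2G)
11. 1 adult and 1 gremlin → the north bank.  (the south bank: 2A 1G; the north bank: 4A 3G)
12. 1 gremlin ← the south bank.  (the south bank: 2A 2G; the north bank: 4A 2G)
13. 2 gremlins → the north bank.  (the south bank: 2A 0G; the north bank: 4A 4G)
14. 1 gremlin ← the south bank.  (the south bank: 2A 1G; the north bank: 4A 3G)
15. 1 adult and 1 gremlin → the north bank.  (the south bank: 1A 0G; the north bank: 5A 4G)
16. 1 gremlin ← the south bank.  (the south bank: 1A 1G; the north bank: 5A 3G)
17. 1 adult and 1 gremlin → the north bank.  (the south bank: 0A 0G; the north bank: 6A 4G)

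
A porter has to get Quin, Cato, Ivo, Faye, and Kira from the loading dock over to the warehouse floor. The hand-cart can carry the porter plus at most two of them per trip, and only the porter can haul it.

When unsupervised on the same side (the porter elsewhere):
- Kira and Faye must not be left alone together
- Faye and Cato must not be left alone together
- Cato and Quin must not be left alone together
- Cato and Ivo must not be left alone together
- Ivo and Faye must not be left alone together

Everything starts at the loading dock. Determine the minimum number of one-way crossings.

7

Counting alone: the porter can take at most 2 across per trip to the warehouse floor, so moving all 5 needs at least 3 loaded trips out, with a return between consecutive ones — at least 5 crossings.
The safety rule pushes this higher. Following every safe sequence of crossings, the most of the 5 that can be at the warehouse floor as the hand-cart arrives there on crossing 5 is 4 — never all 5.
So no plan with fewer than 7 crossings exists, and this one achieves 7:
1. Porter goes to the warehouse floor with Cato and Faye.
2. Porter goes back to the loading dock with Cato.
3. Porter goes to the warehouse floor with Cato and Quin.
4. Porter goes back to the loading dock with Cato.
5. Porter goes to the warehouse floor with Ivo and Kira.
6. Porter goes back to the loading dock with Faye.
7. Porter goes to the warehouse floor with Cato and Faye.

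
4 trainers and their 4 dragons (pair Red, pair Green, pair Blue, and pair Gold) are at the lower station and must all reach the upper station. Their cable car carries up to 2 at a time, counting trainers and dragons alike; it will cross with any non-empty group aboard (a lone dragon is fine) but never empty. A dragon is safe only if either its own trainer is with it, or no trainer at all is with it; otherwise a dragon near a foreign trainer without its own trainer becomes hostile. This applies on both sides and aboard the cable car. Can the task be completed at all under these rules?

No

Following every safe sequence of crossings from the start, the most of the 8 that can be at the upper station as the cable car arrives there on crossings 1, 3, 5 is 2, 3, 4 respectively; the best ever achieved is 4 of 8.
From crossing 7 on, no configuration arises that was not already reachable earlier: only 44 distinct safe configurations (who is on which side, and where the cable car is) can ever be reached, none of them has everyone across, and every continuation just revisits them. So no valid plan exists.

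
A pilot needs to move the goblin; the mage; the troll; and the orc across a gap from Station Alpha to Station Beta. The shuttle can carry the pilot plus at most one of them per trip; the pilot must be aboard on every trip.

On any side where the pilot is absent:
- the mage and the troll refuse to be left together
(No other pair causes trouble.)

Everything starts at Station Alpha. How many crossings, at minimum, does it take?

Counting alone: the pilot can take at most 1 across per trip to Station Beta, so moving all 4 needs at least 4 loaded trips out, with a return between consecutive ones — at least 7 crossings.
The plan below uses exactly 7 crossings, so it is optimal:
1. Pilot goes to Station Beta with the mage.
2. Pilot goes back to Station Alpha alone.
3. Pilot goes to Station Beta with the goblin.
4. Pilot goes back to Station Alpha alone.
5. Pilot goes to Station Beta with the orc.
6. Pilot goes back to Station Alpha alone.
7. Pilot goes to Station Beta with the troll.

7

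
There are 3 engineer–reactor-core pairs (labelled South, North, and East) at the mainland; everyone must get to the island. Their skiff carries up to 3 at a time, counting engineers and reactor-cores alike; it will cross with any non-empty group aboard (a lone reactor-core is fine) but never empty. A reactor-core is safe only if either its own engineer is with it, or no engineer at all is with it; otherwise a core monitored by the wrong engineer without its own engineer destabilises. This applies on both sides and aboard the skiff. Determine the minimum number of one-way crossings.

5

Counting alone: each trip to the island takes at most 3 across and each return brings at least 1 back, so after t trips out (and t−1 returns) at most 3t − (t−1) of the 6 are across; that first reaches 6 at t = 3, so at least 5 crossings are needed.
The plan below uses exactly 5 crossings, so it is optimal:
1. engineer South and reactor-core South cross → the island.
2. engineer South crosses ← the mainland.
3. engineer East, engineer North, and engineer South cross → the island.
4. reactor-core South crosses ← the mainland.
5. reactor-core East, reactor-core North, and reactor-core South cross → the island.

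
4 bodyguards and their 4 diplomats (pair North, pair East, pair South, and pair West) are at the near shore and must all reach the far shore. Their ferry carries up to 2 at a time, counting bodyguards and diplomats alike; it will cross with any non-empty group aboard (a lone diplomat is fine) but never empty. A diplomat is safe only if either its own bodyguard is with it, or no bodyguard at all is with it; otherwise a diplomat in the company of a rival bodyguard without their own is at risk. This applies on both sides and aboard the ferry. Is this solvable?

Following every safe sequence of crossings from the start, the most of the 8 that can be at the far shore as the ferry arrives there on crossings 1, 3, 5 is 2, 3, 4 respectively; the best ever achieved is 4 of 8.
From crossing 7 on, no configuration arises that was not already reachable earlier: only 44 distinct safe configurations (who is on which side, and where the ferry is) can ever be reached, none of them has everyone across, and every continuation just revisits them. So no valid plan exists.

No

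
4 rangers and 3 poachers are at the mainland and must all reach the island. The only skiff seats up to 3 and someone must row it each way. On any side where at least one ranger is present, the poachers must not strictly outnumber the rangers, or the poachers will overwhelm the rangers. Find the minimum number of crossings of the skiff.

Counting alone: each trip to the island takes at most 3 across and each return brings at least 1 back, so after t trips out (and t−1 returns) at most 3t − (t−1) of the 7 are across; that first reaches 7 at t = 3, so at least 5 crossings are needed.
The plan below uses exactly 5 crossings, so it is optimal:
1. 3 poachers → the island.  (the mainland: 4R 0P; the island: 0R 3P)
2. 1 poacher ← the mainland.  (the mainland: 4R 1P; the island: 0R 2P)
3. 3 rangers → the island.  (the mainland: 1R 1P; the island: 3R 2P)
4. 1 ranger ← the mainland.  (the mainland: 2R 1P; the island: 2R 2P)
5. 2 rangers and 1 poacher → the island.  (the mainland: 0R 0P; the island: 4R 3P)

5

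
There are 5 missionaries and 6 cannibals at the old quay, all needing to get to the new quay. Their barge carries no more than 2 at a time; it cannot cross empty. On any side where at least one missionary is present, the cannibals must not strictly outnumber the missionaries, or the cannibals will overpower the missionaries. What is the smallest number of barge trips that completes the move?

impossible

The cannibals already outnumber the missionaries at the old quay before anyone moves, so the starting position itself is disallowed.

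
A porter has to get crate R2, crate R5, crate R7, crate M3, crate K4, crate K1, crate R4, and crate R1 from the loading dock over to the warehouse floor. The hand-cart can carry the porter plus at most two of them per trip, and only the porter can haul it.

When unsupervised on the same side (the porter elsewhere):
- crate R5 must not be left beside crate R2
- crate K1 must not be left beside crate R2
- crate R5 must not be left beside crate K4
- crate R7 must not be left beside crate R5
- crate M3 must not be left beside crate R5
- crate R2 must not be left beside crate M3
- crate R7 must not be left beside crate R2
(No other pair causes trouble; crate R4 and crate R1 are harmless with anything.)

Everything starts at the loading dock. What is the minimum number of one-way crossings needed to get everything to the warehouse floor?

13

Counting alone: the porter can take at most 2 across per trip to the warehouse floor, so moving all 8 needs at least 4 loaded trips out, with a return between consecutive ones — at least 7 crossings.
The safety rule pushes this higher. Following every safe sequence of crossings, the most of the 8 that can be at the warehouse floor as the hand-cart arrives there on crossings 7, 9, 11 is 5, 6, 7 respectively — never all 8.
So no plan with fewer than 13 crossings exists, and this one achieves 13:
1. Porter goes to the warehouse floor with crate R2 and crate R5.  [the loading dock: crate K1, crate K4, crate M3, crate R1, crate R4, crate R7 | the warehouse floor: crate R2, crate R5]
2. Porter goes back to the loading dock with crate R2.  [the loading dock: crate K1, crate K4, crate M3, crate R1, crate R2, crate R4, crate R7 | the warehouse floor: crate R5]
3. Porter goes to the warehouse floor with crate K4 and crate R2.  [the loading dock: crate K1, crate M3, crate R1, crate R4, crate R7 | the warehouse floor: crate K4, crate R2, crate R5]
4. Porter goes back to the loading dock with crate R5.  [the loading dock: crate K1, crate M3, crate R1, crate R4, crate R5, crate R7 | the warehouse floor: crate K4, crate R2]
5. Porter goes to the warehouse floor with crate R4 and crate R5.  [the loading dock: crate K1, crate M3, crate R1, crate R7 | the warehouse floor: crate K4, crate R2, crate R4, crate R5]
6. Porter goes back to the loading dock with crate R5.  [the loading dock: crate K1, crate M3, crate R1, crate R5, crate R7 | the warehouse floor: crate K4, crate R2, crate R4]
7. Porter goes to the warehouse floor with crate R1 and crate R5.  [the loading dock: crate K1, crate M3, crate R7 | the warehouse floor: crate K4, crate R1, crate R2, crate R4, crate R5]
8. Porter goes back to the loading dock with crate R5.  [the loading dock: crate K1, crate M3, crate R5, crate R7 | the warehouse floor: crate K4, crate R1, crate R2, crate R4]
9. Porter goes to the warehouse floor with crate M3 and crate R7.  [the loading dock: crate K1, crate R5 | the warehouse floor: crate K4, crate M3, crate R1, crate R2, crate R4, crate R7]
10. Porter goes back to the loading dock with crate R2.  [the loading dock: crate K1, crate R2, crate R5 | the warehouse floor: crate K4, crate M3, crate R1, crate R4, crate R7]
11. Porter goes to the warehouse floor with crate K1 and crate R2.  [the loading dock: crate R5 | the warehouse floor: crate K1, crate K4, crate M3, crate R1, crate R2, crate R4, crate R7]
12. Porter goes back to the loading dock with crate R2.  [the loading dock: crate R2, crate R5 | the warehouse floor: crate K1, crate K4, crate M3, crate R1, crate R4, crate R7]
13. Porter goes to the warehouse floor with crate R2 and crate R5.  [the loading dock: — | the warehouse floor: crate K1, crate K4, crate M3, crate R1, crate R2, crate R4, crate R5, crate R7]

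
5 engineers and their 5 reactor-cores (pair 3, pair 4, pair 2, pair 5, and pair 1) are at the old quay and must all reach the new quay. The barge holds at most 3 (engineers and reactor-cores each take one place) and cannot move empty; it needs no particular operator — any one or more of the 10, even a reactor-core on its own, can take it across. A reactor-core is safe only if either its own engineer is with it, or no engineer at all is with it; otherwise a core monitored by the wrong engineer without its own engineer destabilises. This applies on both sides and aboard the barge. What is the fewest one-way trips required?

11

Counting alone: each trip to the new quay takes at most 3 across and each return brings at least 1 back, so after t trips out (and t−1 returns) at most 3t − (t−1) of the 10 are across; that first reaches 10 at t = 5, so at least 9 crossings are needed.
The safety rule pushes this higher. Following every safe sequence of crossings, the most of the 10 that can be at the new quay as the barge arrives there on crossing 9 is 9 — never all 10.
So no plan with fewer than 11 crossings exists, and this one achieves 11:
1. engineer 3 and reactor-core 3 cross → the new quay.
2. engineer 3 crosses ← the old quay.
3. reactor-core 2, reactor-core 4, and reactor-core 5 cross → the new quay.
4. reactor-core 3 crosses ← the old quay.
5. engineer 2, engineer 4, and engineer 5 cross → the new quay.
6. engineer 4 and reactor-core 4 cross ← the old quay.
7. engineer 1, engineer 3, and engineer 4 cross → the new quay.
8. reactor-core 2 crosses ← the old quay.
9. reactor-core 3 and reactor-core 4 cross → the new quay.
10. reactor-core 3 crosses ← the old quay.
11. reactor-core 1, reactor-core 2, and reactor-core 3 cross → the new quay.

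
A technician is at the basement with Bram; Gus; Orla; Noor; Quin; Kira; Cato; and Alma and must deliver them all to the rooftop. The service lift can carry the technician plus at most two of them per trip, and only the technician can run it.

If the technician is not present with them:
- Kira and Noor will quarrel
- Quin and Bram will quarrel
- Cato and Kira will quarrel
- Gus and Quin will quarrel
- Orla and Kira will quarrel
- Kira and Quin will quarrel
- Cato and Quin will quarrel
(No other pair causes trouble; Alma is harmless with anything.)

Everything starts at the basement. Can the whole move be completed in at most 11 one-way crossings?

Counting alone: the technician can take at most 2 across per trip to the rooftop, so moving all 8 needs at least 4 loaded trips out, with a return between consecutive ones — at least 7 crossings.
The safety rule pushes this higher. Following every safe sequence of crossings, the most of the 8 that can be at the rooftop as the service lift arrives there on crossings 7, 9, 11 is 5, 6, 7 respectively — never all 8.
So the move cannot be finished within 11 crossings. (The shortest complete plan takes 13:)
1. Technician goes to the rooftop with Kira and Quin.  [the basement: Alma, Bram, Cato, Gus, Noor, Orla | the rooftop: Kira, Quin]
2. Technician goes back to the basement with Quin.  [the basement: Alma, Bram, Cato, Gus, Noor, Orla, Quin | the rooftop: Kira]
3. Technician goes to the rooftop with Bram and Quin.  [the basement: Alma, Cato, Gus, Noor, Orla | the rooftop: Bram, Kira, Quin]
4. Technician goes back to the basement with Quin.  [the basement: Alma, Cato, Gus, Noor, Orla, Quin | the rooftop: Bram, Kira]
5. Technician goes to the rooftop with Gus and Quin.  [the basement: Alma, Cato, Noor, Orla | the rooftop: Bram, Gus, Kira, Quin]
6. Technician goes back to the basement with Quin.  [the basement: Alma, Cato, Noor, Orla, Quin | the rooftop: Bram, Gus, Kira]
7. Technician goes to the rooftop with Cato and Orla.  [the basement: Alma, Noor, Quin | the rooftop: Bram, Cato, Gus, Kira, Orla]
8. Technician goes back to the basement with Kira.  [the basement: Alma, Kira, Noor, Quin | the rooftop: Bram, Cato, Gus, Orla]
9. Technician goes to the rooftop with Noor and Quin.  [the basement: Alma, Kira | the rooftop: Bram, Cato, Gus, Noor, Orla, Quin]
10. Technician goes back to the basement with Quin.  [the basement: Alma, Kira, Quin | the rooftop: Bram, Cato, Gus, Noor, Orla]
11. Technician goes to the rooftop with Alma and Quin.  [the basement: Kira | the rooftop: Alma, Bram, Cato, Gus, Noor, Orla, Quin]
12. Technician goes back to the basement with Quin.  [the basement: Kira, Quin | the rooftop: Alma, Bram, Cato, Gus, Noor, Orla]
13. Technician goes to the rooftop with Kira and Quin.  [the basement: — | the rooftop: Alma, Bram, Cato, Gus, Kira, Noor, Orla, Quin]

No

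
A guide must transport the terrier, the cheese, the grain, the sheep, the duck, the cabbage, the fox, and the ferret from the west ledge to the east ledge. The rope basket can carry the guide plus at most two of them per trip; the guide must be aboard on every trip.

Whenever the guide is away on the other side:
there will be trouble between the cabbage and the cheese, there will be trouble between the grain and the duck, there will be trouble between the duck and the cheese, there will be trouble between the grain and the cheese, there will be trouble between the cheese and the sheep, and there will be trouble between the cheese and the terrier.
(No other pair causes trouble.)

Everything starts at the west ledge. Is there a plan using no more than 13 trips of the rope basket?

Yes — this plan uses 13 crossings (≤ 13):
1. Guide goes to the east ledge with the cheese and the grain.
2. Guide goes back to the west ledge with the cheese.
3. Guide goes to the east ledge with the cheese and the terrier.
4. Guide goes back to the west ledge with the cheese.
5. Guide goes to the east ledge with the cheese and the sheep.
6. Guide goes back to the west ledge with the cheese.
7. Guide goes to the east ledge with the cabbage and the cheese.
8. Guide goes back to the west ledge with the cheese.
9. Guide goes to the east ledge with the cheese and the fox.
10. Guide goes back to the west ledge with the cheese.
11. Guide goes to the east ledge with the cheese and the ferret.
12. Guide goes back to the west ledge with the cheese.
13. Guide goes to the east ledge with the cheese and the duck.

Yes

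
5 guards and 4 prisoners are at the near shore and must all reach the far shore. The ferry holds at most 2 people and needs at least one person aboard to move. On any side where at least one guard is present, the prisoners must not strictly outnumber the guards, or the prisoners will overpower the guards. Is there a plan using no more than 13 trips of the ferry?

Counting alone: each trip to the far shore takes at most 2 across and each return brings at least 1 back, so after t trips out (and t−1 returns) at most 2t − (t−1) of the 9 are across; that first reaches 9 at t = 8, so at least 15 crossings are needed.
Since 13 < 15, 13 crossings cannot be enough. (The shortest complete plan in fact takes 15:)
1. 2 prisoners → the far shore.  (the near shore: 5G 2P; the far shore: 0G 2P)
2. 1 prisoner ← the near shore.  (the near shore: 5G 3P; the far shore: 0G 1P)
3. 2 prisoners → the far shore.  (the near shore: 5G 1P; the far shore: 0G 3P)
4. 1 prisoner ← the near shore.  (the near shore: 5G 2P; the far shore: 0G 2P)
5. 2 guards → the far shore.  (the near shore: 3G 2P; the far shore: 2G 2P)
6. 1 prisoner ← the near shore.  (the near shore: 3G 3P; the far shore: 2G 1P)
7. 1 guard and 1 prisoner → the far shore.  (the near shore: 2G 2P; the far shore: 3G 2P)
8. 1 guard ← the near shore.  (the near shore: 3G 2P; the far shore: 2G 2P)
9. 1 guard and 1 prisoner → the far shore.  (the near shore: 2G 1P; the far shore: 3G 3P)
10. 1 prisoner ← the near shore.  (the near shore: 2G 2P; the far shore: 3G 2P)
11. 1 guard and 1 prisoner → the far shore.  (the near shore: 1G 1P; the far shore: 4G 3P)
12. 1 guard ← the near shore.  (the near shore: 2G 1P; the far shore: 3G 3P)
13. 1 guard and 1 prisoner → the far shore.  (the near shore: 1G 0P; the far shore: 4G 4P)
14. 1 prisoner ← the near shore.  (the near shore: 1G 1P; the far shore: 4G 3P)
15. 1 guard and 1 prisoner → the far shore.  (the near shore: 0G 0P; the far shore: 5G 4P)

No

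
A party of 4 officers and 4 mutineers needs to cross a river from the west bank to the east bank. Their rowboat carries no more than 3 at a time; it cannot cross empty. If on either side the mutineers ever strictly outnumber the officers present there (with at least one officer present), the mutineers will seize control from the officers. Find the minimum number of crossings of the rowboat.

9

Counting alone: each trip to the east bank takes at most 3 across and each return brings at least 1 back, so after t trips out (and t−1 returns) at most 3t − (t−1) of the 8 are across; that first reaches 8 at t = 4, so at least 7 crossings are needed.
The safety rule pushes this higher. Following every safe sequence of crossings, the most of the 8 that can be at the east bank as the rowboat arrives there on crossing 7 is 7 — never all 8.
So no plan with fewer than 9 crossings exists, and this one achieves 9:
1. 2 mutineers → the east bank.  (the west bank: 4O 2M; the east bank: 0O 2M)
2. 1 mutineer ← the west bank.  (the west bank: 4O 3M; the east bank: 0O 1M)
3. 3 mutineers → the east bank.  (the west bank: 4O 0M; the east bank: 0O 4M)
4. 1 mutineer ← the west bank.  (the west bank: 4O 1M; the east bank: 0O 3M)
5. 3 officers → the east bank.  (the west bank: 1O 1M; the east bank: 3O 3M)
6. 1 officer and 1 mutineer ← the west bank.  (the west bank: 2O 2M; the east bank: 2O 2M)
7. 2 officers → the east bank.  (the west bank: 0O 2M; the east bank: 4O 2M)
8. 1 mutineer ← the west bank.  (the west bank: 0O 3M; the east bank: 4O 1M)
9. 3 mutineers → the east bank.  (the west bank: 0O 0M; the east bank: 4O 4M)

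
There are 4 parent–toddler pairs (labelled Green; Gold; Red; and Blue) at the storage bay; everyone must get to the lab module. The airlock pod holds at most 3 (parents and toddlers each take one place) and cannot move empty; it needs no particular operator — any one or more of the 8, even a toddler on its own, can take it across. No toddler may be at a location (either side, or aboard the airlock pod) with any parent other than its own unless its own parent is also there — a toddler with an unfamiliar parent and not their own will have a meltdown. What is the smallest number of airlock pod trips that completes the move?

Counting alone: each trip to the lab module takes at most 3 across and each return brings at least 1 back, so after t trips out (and t−1 returns) at most 3t − (t−1) of the 8 are across; that first reaches 8 at t = 4, so at least 7 crossings are needed.
The safety rule pushes this higher. Following every safe sequence of crossings, the most of the 8 that can be at the lab module as the airlock pod arrives there on crossing 7 is 7 — never all 8.
So no plan with fewer than 9 crossings exists, and this one achieves 9:
1. parent Green and toddler Green cross → the lab module.
2. parent Green crosses ← the storage bay.
3. parent Gold, parent Green, and toddler Gold cross → the lab module.
4. parent Green and toddler Green cross ← the storage bay.
5. parent Blue, parent Green, and parent Red cross → the lab module.
6. toddler Gold crosses ← the storage bay.
7. toddler Gold and toddler Green cross → the lab module.
8. toddler Green crosses ← the storage bay.
9. toddler Blue, toddler Green, and toddler Red cross → the lab module.

9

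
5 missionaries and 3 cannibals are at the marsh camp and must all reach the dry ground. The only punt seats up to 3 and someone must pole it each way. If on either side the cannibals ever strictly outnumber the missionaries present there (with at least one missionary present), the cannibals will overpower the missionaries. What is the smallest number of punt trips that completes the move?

Counting alone: each trip to the dry ground takes at most 3 across and each return brings at least 1 back, so after t trips out (and t−1 returns) at most 3t − (t−1) of the 8 are across; that first reaches 8 at t = 4, so at least 7 crossings are needed.
The plan below uses exactly 7 crossings, so it is optimal:
1. 2 cannibals → the dry ground.  (the marsh camp: 5M 1C; the dry ground: 0M 2C)
2. 1 cannibal ← the marsh camp.  (the marsh camp: 5M 2C; the dry ground: 0M 1C)
3. 2 missionaries and 1 cannibal → the dry ground.  (the marsh camp: 3M 1C; the dry ground: 2M 2C)
4. 1 cannibal ← the marsh camp.  (the marsh camp: 3M 2C; the dry ground: 2M 1C)
5. 1 missionary and 2 cannibals → the dry ground.  (the marsh camp: 2M 0C; the dry ground: 3M 3C)
6. 1 cannibal ← the marsh camp.  (the marsh camp: 2M 1C; the dry ground: 3M 2C)
7. 2 missionaries and 1 cannibal → the dry ground.  (the marsh camp: 0M 0C; the dry ground: 5M 3C)

7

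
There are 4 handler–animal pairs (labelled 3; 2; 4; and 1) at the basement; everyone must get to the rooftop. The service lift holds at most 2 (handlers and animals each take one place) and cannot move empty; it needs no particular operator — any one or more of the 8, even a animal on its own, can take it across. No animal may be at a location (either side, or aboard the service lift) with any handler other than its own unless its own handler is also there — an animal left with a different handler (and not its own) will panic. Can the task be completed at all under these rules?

Following every safe sequence of crossings from the start, the most of the 8 that can be at the rooftop as the service lift arrives there on crossings 1, 3, 5 is 2, 3, 4 respectively; the best ever achieved is 4 of 8.
From crossing 7 on, no configuration arises that was not already reachable earlier: only 44 distinct safe configurations (who is on which side, and where the service lift is) can ever be reached, none of them has everyone across, and every continuation just revisits them. So no valid plan exists.

No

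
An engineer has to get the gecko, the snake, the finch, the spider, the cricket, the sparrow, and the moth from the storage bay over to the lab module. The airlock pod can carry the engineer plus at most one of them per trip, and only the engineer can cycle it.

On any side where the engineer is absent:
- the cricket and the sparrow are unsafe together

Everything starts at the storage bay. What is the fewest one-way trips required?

Counting alone: the engineer can take at most 1 across per trip to the lab module, so moving all 7 needs at least 7 loaded trips out, with a return between consecutive ones — at least 13 crossings.
The plan below uses exactly 13 crossings, so it is optimal:
1. Engineer goes to the lab module with the cricket.  [the storage bay: the finch, the gecko, the moth, the snake, the sparrow, the spider | the lab module: the cricket]
2. Engineer goes back to the storage bay alone.  [the storage bay: the finch, the gecko, the moth, the snake, the sparrow, the spider | the lab module: the cricket]
3. Engineer goes to the lab module with the gecko.  [the storage bay: the finch, the moth, the snake, the sparrow, the spider | the lab module: the cricket, the gecko]
4. Engineer goes back to the storage bay alone.  [the storage bay: the finch, the moth, the snake, the sparrow, the spider | the lab module: the cricket, the gecko]
5. Engineer goes to the lab module with the snake.  [the storage bay: the finch, the moth, the sparrow, the spider | the lab module: the cricket, the gecko, the snake]
6. Engineer goes back to the storage bay alone.  [the storage bay: the finch, the moth, the sparrow, the spider | the lab module: the cricket, the gecko, the snake]
7. Engineer goes to the lab module with the finch.  [the storage bay: the moth, the sparrow, the spider | the lab module: the cricket, the finch, the gecko, the snake]
8. Engineer goes back to the storage bay alone.  [the storage bay: the moth, the sparrow, the spider | the lab module: the cricket, the finch, the gecko, the snake]
9. Engineer goes to the lab module with the spider.  [the storage bay: the moth, the sparrow | the lab module: the cricket, the finch, the gecko, the snake, the spider]
10. Engineer goes back to the storage bay alone.  [the storage bay: the moth, the sparrow | the lab module: the cricket, the finch, the gecko, the snake, the spider]
11. Engineer goes to the lab module with the moth.  [the storage bay: the sparrow | the lab module: the cricket, the finch, the gecko, the moth, the snake, the spider]
12. Engineer goes back to the storage bay alone.  [the storage bay: the sparrow | the lab module: the cricket, the finch, the gecko, the moth, the snake, the spider]
13. Engineer goes to the lab module with the sparrow.  [the storage bay: — | the lab module: the cricket, the finch, the gecko, the moth, the snake, the sparrow, the spider]

13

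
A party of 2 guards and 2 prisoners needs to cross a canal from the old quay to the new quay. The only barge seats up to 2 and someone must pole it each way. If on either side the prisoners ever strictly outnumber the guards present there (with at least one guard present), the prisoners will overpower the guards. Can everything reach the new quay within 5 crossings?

Yes

Yes — this plan uses 5 crossings (≤ 5):
1. 2 prisoners → the new quay.  (the old quay: 2G 0P; the new quay: 0G 2P)
2. 1 prisoner ← the old quay.  (the old quay: 2G 1P; the new quay: 0G 1P)
3. 2 guards → the new quay.  (the old quay: 0G 1P; the new quay: 2G 1P)
4. 1 prisoner ← the old quay.  (the old quay: 0G 2P; the new quay: 2G 0P)
5. 2 prisoners → the new quay.  (the old quay: 0G 0P; the new quay: 2G 2P)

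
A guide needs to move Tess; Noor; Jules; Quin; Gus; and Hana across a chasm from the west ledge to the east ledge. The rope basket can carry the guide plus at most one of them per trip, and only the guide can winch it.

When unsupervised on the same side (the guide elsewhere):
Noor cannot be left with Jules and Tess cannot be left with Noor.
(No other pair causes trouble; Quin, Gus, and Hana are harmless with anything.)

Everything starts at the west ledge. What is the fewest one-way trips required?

13

Counting alone: the guide can take at most 1 across per trip to the east ledge, so moving all 6 needs at least 6 loaded trips out, with a return between consecutive ones — at least 11 crossings.
The safety rule pushes this higher. Following every safe sequence of crossings, the most of the 6 that can be at the east ledge as the rope basket arrives there on crossing 11 is 5 — never all 6.
So no plan with fewer than 13 crossings exists, and this one achieves 13:
1. Guide goes to the east ledge with Noor.  [the west ledge: Gus, Hana, Jules, Quin, Tess | the east ledge: Noor]
2. Guide goes back to the west ledge alone.  [the west ledge: Gus, Hana, Jules, Quin, Tess | the east ledge: Noor]
3. Guide goes to the east ledge with Tess.  [the west ledge: Gus, Hana, Jules, Quin | the east ledge: Noor, Tess]
4. Guide goes back to the west ledge with Noor.  [the west ledge: Gus, Hana, Jules, Noor, Quin | the east ledge: Tess]
5. Guide goes to the east ledge with Jules.  [the west ledge: Gus, Hana, Noor, Quin | the east ledge: Jules, Tess]
6. Guide goes back to the west ledge alone.  [the west ledge: Gus, Hana, Noor, Quin | the east ledge: Jules, Tess]
7. Guide goes to the east ledge with Quin.  [the west ledge: Gus, Hana, Noor | the east ledge: Jules, Quin, Tess]
8. Guide goes back to the west ledge alone.  [the west ledge: Gus, Hana, Noor | the east ledge: Jules, Quin, Tess]
9. Guide goes to the east ledge with Gus.  [the west ledge: Hana, Noor | the east ledge: Gus, Jules, Quin, Tess]
10. Guide goes back to the west ledge alone.  [the west ledge: Hana, Noor | the east ledge: Gus, Jules, Quin, Tess]
11. Guide goes to the east ledge with Hana.  [the west ledge: Noor | the east ledge: Gus, Hana, Jules, Quin, Tess]
12. Guide goes back to the west ledge alone.  [the west ledge: Noor | the east ledge: Gus, Hana, Jules, Quin, Tess]
13. Guide goes to the east ledge with Noor.  [the west ledge: — | the east ledge: Gus, Hana, Jules, Noor, Quin, Tess]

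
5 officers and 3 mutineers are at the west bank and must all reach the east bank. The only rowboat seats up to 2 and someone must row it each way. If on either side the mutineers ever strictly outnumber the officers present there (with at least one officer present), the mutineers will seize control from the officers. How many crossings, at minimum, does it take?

Counting alone: each trip to the east bank takes at most 2 across and each return brings at least 1 back, so after t trips out (and t−1 returns) at most 2t − (t−1) of the 8 are across; that first reaches 8 at t = 7, so at least 13 crossings are needed.
The plan below uses exactly 13 crossings, so it is optimal:
1. 2 mutineers → the east bank.  (the west bank: 5O 1M; the east bank: 0O 2M)
2. 1 mutineer ← the west bank.  (the west bank: 5O 2M; the east bank: 0O 1M)
3. 2 mutineers → the east bank.  (the west bank: 5O 0M; the east bank: 0O 3M)
4. 1 mutineer ← the west bank.  (the west bank: 5O 1M; the east bank: 0O 2M)
5. 2 officers → the east bank.  (the west bank: 3O 1M; the east bank: 2O 2M)
6. 1 mutineer ← the west bank.  (the west bank: 3O 2M; the east bank: 2O 1M)
7. 1 officer and 1 mutineer → the east bank.  (the west bank: 2O 1M; the east bank: 3O 2M)
8. 1 mutineer ← the west bank.  (the west bank: 2O 2M; the east bank: 3O 1M)
9. 2 mutineers → the east bank.  (the west bank: 2O 0M; the east bank: 3O 3M)
10. 1 mutineer ← the west bank.  (the west bank: 2O 1M; the east bank: 3O 2M)
11. 1 officer and 1 mutineer → the east bank.  (the west bank: 1O 0M; the east bank: 4O 3M)
12. 1 mutineer ← the west bank.  (the west bank: 1O 1M; the east bank: 4O 2M)
13. 1 officer and 1 mutineer → the east bank.  (the west bank: 0O 0M; the east bank: 5O 3M)

13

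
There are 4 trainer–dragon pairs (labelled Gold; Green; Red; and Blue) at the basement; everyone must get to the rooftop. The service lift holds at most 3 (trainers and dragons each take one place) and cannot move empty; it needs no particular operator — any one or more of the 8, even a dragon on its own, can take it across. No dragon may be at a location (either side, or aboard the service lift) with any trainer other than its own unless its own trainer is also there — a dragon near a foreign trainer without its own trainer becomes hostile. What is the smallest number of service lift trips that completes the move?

9

Counting alone: each trip to the rooftop takes at most 3 across and each return brings at least 1 back, so after t trips out (and t−1 returns) at most 3t − (t−1) of the 8 are across; that first reaches 8 at t = 4, so at least 7 crossings are needed.
The safety rule pushes this higher. Following every safe sequence of crossings, the most of the 8 that can be at the rooftop as the service lift arrives there on crossing 7 is 7 — never all 8.
So no plan with fewer than 9 crossings exists, and this one achieves 9:
1. dragon Gold and trainer Gold cross → the rooftop.
2. trainer Gold crosses ← the basement.
3. dragon Green, trainer Gold, and trainer Green cross → the rooftop.
4. dragon Gold and trainer Gold cross ← the basement.
5. trainer Blue, trainer Gold, and trainer Red cross → the rooftop.
6. dragon Green crosses ← the basement.
7. dragon Gold and dragon Green cross → the rooftop.
8. dragon Gold crosses ← the basement.
9. dragon Blue, dragon Gold, and dragon Red cross → the rooftop.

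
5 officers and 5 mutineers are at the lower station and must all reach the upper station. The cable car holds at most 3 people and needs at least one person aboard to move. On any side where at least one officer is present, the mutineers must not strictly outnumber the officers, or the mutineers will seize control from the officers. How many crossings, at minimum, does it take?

11

Counting alone: each trip to the upper station takes at most 3 across and each return brings at least 1 back, so after t trips out (and t−1 returns) at most 3t − (t−1) of the 10 are across; that first reaches 10 at t = 5, so at least 9 crossings are needed.
The safety rule pushes this higher. Following every safe sequence of crossings, the most of the 10 that can be at the upper station as the cable car arrives there on crossing 9 is 9 — never all 10.
So no plan with fewer than 11 crossings exists, and this one achieves 11:
1. 2 mutineers → the upper station.  (the lower station: 5O 3M; the upper station: 0O 2M)
2. 1 mutineer ← the lower station.  (the lower station: 5O 4M; the upper station: 0O 1M)
3. 3 mutineers → the upper station.  (the lower station: 5O 1M; the upper station: 0O 4M)
4. 1 mutineer ← the lower station.  (the lower station: 5O 2M; the upper station: 0O 3M)
5. 3 officers → the upper station.  (the lower station: 2O 2M; the upper station: 3O 3M)
6. 1 officer and 1 mutineer ← the lower station.  (the lower station: 3O 3M; the upper station: 2O 2M)
7. 3 officers → the upper station.  (the lower station: 0O 3M; the upper station: 5O 2M)
8. 1 mutineer ← the lower station.  (the lower station: 0O 4M; the upper station: 5O 1M)
9. 2 mutineers → the upper station.  (the lower station: 0O 2M; the upper station: 5O 3M)
10. 1 mutineer ← the lower station.  (the lower station: 0O 3M; the upper station: 5O 2M)
11. 3 mutineers → the upper station.  (the lower station: 0O 0M; the upper station: 5O 5M)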